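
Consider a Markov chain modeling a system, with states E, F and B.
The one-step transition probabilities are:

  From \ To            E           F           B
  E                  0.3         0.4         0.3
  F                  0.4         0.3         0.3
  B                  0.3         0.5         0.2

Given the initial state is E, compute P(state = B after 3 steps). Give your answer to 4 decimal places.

0.2730

Propagate the distribution vector 3 steps from E.
After 0 steps: (1.0000, 0.0000, 0.0000)
After 1 step: (0.3000, 0.4000, 0.3000)
After 2 steps: (0.3400, 0.3900, 0.2700)
After 3 steps: (0.3390, 0.3880, 0.2730)
P(in B after 3 steps) = 0.2730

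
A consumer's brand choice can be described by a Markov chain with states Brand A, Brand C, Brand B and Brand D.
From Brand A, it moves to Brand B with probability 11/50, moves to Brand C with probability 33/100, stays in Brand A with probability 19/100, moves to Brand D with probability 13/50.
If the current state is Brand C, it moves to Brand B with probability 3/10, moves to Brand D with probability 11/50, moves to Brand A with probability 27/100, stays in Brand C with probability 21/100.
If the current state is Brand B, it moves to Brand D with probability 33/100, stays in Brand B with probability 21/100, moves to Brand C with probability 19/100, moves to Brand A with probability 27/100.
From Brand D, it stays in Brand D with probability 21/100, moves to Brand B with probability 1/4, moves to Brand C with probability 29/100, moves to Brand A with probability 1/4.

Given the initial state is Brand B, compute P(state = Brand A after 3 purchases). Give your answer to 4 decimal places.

Propagate the distribution vector 3 purchases from Brand B.
After 0 purchases: (0.0000, 0.0000, 1.0000, 0.0000)
After 1 purchase: (0.2700, 0.1900, 0.2100, 0.3300)
After 2 purchases: (0.2418, 0.2646, 0.2430, 0.2506)
After 3 purchases: (0.2456, 0.2542, 0.2463, 0.2539)
P(in Brand A after 3 purchases) = 0.2456

0.2456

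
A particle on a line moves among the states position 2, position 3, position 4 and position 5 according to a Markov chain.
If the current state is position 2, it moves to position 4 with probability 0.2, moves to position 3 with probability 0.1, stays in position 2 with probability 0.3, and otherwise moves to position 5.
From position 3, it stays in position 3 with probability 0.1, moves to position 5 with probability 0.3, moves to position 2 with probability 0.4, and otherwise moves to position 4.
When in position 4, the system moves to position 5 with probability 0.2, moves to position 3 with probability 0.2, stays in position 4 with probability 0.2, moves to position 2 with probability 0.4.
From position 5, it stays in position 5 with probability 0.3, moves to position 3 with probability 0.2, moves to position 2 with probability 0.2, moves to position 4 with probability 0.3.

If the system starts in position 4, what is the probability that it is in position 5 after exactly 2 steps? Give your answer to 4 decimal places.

Propagate the distribution vector 2 steps from position 4.
After 0 steps: (0.0000, 0.0000, 1.0000, 0.0000)
After 1 step: (0.4000, 0.2000, 0.2000, 0.2000)
After 2 steps: (0.3200, 0.1400, 0.2200, 0.3200)
P(in position 5 after 2 steps) = 0.3200

0.3200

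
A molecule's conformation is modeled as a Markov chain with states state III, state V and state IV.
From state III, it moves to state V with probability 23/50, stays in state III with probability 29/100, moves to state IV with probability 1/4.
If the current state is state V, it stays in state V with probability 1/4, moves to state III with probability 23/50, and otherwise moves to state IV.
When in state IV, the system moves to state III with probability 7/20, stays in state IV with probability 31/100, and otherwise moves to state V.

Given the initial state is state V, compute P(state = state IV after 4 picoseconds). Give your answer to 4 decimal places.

0.2808

Propagate the distribution vector 4 picoseconds from state V.
After 0 picoseconds: (0.0000, 1.0000, 0.0000)
After 1 picosecond: (0.4600, 0.2500, 0.2900)
After 2 picoseconds: (0.3499, 0.3727, 0.2774)
After 3 picoseconds: (0.3700, 0.3484, 0.2816)
After 4 picoseconds: (0.3661, 0.3530, 0.2808)
P(in state IV after 4 picoseconds) = 0.2808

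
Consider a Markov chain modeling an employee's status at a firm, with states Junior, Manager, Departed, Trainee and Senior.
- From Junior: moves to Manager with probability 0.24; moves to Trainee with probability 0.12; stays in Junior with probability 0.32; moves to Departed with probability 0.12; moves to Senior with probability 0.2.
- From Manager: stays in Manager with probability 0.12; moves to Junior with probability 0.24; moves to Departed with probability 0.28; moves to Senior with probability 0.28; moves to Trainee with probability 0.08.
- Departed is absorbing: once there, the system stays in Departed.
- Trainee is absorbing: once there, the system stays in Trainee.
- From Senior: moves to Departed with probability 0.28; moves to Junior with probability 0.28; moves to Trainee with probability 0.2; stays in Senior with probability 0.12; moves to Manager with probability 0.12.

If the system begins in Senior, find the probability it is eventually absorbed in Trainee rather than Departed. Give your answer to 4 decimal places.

0.4037

Let h(s) be the probability of absorption at Trainee starting from transient state s. Then h(Trainee) = 1 and h(Departed) = 0. By first-step analysis:
h(Junior) = 0.32·h(Junior) + 0.24·h(Manager) + 0.12·0 + 0.12·1 + 0.2·h(Senior)
h(Manager) = 0.24·h(Junior) + 0.12·h(Manager) + 0.28·0 + 0.08·1 + 0.28·h(Senior)
h(Senior) = 0.28·h(Junior) + 0.12·h(Manager) + 0.28·0 + 0.2·1 + 0.12·h(Senior)
Solving: h(Junior) = 0.4123, h(Manager) = 0.3318, h(Senior) = 0.4037.
Starting from Senior, the probability is 0.4037.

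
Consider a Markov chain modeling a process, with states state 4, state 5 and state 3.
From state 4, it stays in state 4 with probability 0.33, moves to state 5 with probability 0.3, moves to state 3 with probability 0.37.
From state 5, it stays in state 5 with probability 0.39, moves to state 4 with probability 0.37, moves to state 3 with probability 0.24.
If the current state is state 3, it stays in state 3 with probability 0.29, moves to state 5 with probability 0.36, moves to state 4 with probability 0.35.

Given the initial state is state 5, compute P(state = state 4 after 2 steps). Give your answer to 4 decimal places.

0.3504

Sum over the intermediate state after 1 step:
P = P(state 5→state 4)·P(state 4→state 4) + P(state 5→state 5)·P(state 5→state 4) + P(state 5→state 3)·P(state 3→state 4)
  = 0.37×0.33 + 0.39×0.37 + 0.24×0.35
  = 0.1221 + 0.1443 + 0.0840 = 0.3504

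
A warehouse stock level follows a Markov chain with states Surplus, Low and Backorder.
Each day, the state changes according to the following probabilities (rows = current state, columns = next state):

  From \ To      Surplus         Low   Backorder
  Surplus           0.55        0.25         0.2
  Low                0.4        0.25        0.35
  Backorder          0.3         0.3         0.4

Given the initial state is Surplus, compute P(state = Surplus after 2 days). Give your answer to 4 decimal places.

0.4625

Sum over the intermediate state after 1 day:
P = P(Surplus→Surplus)·P(Surplus→Surplus) + P(Surplus→Low)·P(Low→Surplus) + P(Surplus→Backorder)·P(Backorder→Surplus)
  = 0.55×0.55 + 0.25×0.4 + 0.2×0.3
  = 0.3025 + 0.1000 + 0.0600 = 0.4625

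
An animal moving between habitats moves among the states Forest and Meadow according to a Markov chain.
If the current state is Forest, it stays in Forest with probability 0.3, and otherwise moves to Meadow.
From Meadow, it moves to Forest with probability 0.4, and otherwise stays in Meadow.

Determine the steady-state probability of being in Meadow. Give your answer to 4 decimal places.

Let the stationary distribution be π with π = πP and π_1 + π_2 = 1.
π_1 = 0.3·π_1 + 0.4·π_2
Solving with the normalization constraint gives π = (0.3636, 0.6364).
So the stationary probability of Meadow is 0.6364.

0.6364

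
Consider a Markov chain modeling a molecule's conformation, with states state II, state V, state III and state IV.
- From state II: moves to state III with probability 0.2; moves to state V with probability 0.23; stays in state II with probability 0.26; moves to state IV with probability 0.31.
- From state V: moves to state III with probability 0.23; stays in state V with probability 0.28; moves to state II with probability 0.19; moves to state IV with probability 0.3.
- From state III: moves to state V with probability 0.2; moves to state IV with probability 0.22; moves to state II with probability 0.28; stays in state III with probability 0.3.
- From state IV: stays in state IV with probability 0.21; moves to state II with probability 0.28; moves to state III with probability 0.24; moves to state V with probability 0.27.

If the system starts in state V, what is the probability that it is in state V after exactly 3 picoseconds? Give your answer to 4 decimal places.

0.2454

Propagate the distribution vector 3 picoseconds from state V.
After 0 picoseconds: (0.0000, 1.0000, 0.0000, 0.0000)
After 1 picosecond: (0.1900, 0.2800, 0.2300, 0.3000)
After 2 picoseconds: (0.2510, 0.2491, 0.2434, 0.2565)
After 3 picoseconds: (0.2526, 0.2454, 0.2421, 0.2600)
P(in state V after 3 picoseconds) = 0.2454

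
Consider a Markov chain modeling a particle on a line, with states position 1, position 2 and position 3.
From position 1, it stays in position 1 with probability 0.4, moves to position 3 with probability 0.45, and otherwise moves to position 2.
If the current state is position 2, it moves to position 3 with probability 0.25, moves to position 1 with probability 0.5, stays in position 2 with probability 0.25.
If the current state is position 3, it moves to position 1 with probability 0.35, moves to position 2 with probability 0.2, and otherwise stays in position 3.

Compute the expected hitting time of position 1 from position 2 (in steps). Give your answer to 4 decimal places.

2.2069

Let t(s) be the expected number of steps to first reach position 1 from state s, with t(position 1) = 0. Conditioning on the first step:
t(position 2) = 1 + 0.25·t(position 2) + 0.25·t(position 3)
t(position 3) = 1 + 0.2·t(position 2) + 0.45·t(position 3)
Solving: t(position 2) = 2.2069, t(position 3) = 2.6207.
Expected steps from position 2 to position 1: 2.2069.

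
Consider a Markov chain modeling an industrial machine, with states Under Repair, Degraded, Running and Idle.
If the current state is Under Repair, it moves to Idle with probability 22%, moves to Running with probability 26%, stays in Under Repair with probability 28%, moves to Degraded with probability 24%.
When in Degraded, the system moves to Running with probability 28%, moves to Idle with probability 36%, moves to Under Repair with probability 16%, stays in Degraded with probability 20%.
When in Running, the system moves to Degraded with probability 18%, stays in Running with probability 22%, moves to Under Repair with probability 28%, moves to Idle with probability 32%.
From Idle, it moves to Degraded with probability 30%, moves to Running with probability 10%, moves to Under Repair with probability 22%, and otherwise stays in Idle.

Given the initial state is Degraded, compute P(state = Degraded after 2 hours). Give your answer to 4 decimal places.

0.2368

Propagate the distribution vector 2 hours from Degraded.
After 0 hours: (0.0000, 1.0000, 0.0000, 0.0000)
After 1 hour: (0.1600, 0.2000, 0.2800, 0.3600)
After 2 hours: (0.2344, 0.2368, 0.1952, 0.3336)
P(in Degraded after 2 hours) = 0.2368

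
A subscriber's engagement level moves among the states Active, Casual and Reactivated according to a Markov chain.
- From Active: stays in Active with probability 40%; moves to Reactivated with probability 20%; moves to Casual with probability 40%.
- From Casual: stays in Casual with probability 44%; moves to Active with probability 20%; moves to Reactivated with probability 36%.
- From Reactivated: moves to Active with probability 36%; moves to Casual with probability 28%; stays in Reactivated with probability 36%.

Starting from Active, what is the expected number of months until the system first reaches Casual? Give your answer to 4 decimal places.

Let t(s) be the expected number of months to first reach Casual from state s, with t(Casual) = 0. Conditioning on the first month:
t(Active) = 1 + 0.4·t(Active) + 0.2·t(Reactivated)
t(Reactivated) = 1 + 0.36·t(Active) + 0.36·t(Reactivated)
Solving: t(Active) = 2.6923, t(Reactivated) = 3.0769.
Expected months from Active to Casual: 2.6923.

2.6923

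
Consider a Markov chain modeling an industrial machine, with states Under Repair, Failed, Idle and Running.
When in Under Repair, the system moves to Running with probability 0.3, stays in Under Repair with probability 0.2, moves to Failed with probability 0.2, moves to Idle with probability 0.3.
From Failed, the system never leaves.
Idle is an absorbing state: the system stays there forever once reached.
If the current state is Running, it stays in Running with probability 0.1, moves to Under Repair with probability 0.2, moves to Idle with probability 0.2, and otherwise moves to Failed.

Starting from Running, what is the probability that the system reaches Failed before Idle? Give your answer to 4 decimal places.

0.6667

Let h(s) be the probability of absorption at Failed starting from transient state s. Then h(Failed) = 1 and h(Idle) = 0. By first-step analysis:
h(Under Repair) = 0.2·h(Under Repair) + 0.2·1 + 0.3·0 + 0.3·h(Running)
h(Running) = 0.2·h(Under Repair) + 0.5·1 + 0.2·0 + 0.1·h(Running)
Solving: h(Under Repair) = 0.5000, h(Running) = 0.6667.
Starting from Running, the probability is 0.6667.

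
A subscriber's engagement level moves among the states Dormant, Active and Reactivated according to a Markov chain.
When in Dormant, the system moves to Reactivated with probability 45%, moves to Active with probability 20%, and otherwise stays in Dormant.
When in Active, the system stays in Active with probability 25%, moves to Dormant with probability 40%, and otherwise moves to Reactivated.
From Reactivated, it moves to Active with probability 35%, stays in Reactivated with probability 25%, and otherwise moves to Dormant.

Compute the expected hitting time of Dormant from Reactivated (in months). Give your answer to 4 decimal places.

2.5000

Let t(s) be the expected number of months to first reach Dormant from state s, with t(Dormant) = 0. Conditioning on the first month:
t(Active) = 1 + 0.25·t(Active) + 0.35·t(Reactivated)
t(Reactivated) = 1 + 0.35·t(Active) + 0.25·t(Reactivated)
Solving: t(Active) = 2.5000, t(Reactivated) = 2.5000.
Expected months from Reactivated to Dormant: 2.5000.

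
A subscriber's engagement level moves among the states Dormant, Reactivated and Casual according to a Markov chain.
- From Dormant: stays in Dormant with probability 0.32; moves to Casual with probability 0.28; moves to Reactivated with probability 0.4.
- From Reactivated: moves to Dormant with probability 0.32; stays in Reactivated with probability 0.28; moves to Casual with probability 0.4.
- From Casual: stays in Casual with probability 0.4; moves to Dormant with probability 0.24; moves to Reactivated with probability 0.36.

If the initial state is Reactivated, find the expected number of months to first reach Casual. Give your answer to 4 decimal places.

Let t(s) be the expected number of months to first reach Casual from state s, with t(Casual) = 0. Conditioning on the first month:
t(Dormant) = 1 + 0.32·t(Dormant) + 0.4·t(Reactivated)
t(Reactivated) = 1 + 0.32·t(Dormant) + 0.28·t(Reactivated)
Solving: t(Dormant) = 3.0973, t(Reactivated) = 2.7655.
Expected months from Reactivated to Casual: 2.7655.

2.7655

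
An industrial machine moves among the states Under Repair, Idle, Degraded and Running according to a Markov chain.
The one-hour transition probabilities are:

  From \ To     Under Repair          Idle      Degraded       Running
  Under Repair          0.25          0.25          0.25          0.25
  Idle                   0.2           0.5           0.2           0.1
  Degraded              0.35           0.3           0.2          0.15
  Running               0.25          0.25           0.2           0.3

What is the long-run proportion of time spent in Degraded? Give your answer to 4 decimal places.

Let the stationary distribution be π with π = πP and π_1 + π_2 + π_3 + π_4 = 1.
π_1 = 0.25·π_1 + 0.2·π_2 + 0.35·π_3 + 0.25·π_4
π_2 = 0.25·π_1 + 0.5·π_2 + 0.3·π_3 + 0.25·π_4
π_3 = 0.25·π_1 + 0.2·π_2 + 0.2·π_3 + 0.2·π_4
Solving with the normalization constraint gives π = (0.2539, 0.3475, 0.2127, 0.1859).
So the stationary probability of Degraded is 0.2127.

0.2127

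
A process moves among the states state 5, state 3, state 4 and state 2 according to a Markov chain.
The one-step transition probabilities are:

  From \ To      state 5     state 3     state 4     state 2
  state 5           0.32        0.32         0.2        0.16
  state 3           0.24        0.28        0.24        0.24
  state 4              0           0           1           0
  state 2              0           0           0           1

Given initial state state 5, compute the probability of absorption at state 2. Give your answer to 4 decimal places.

Let h(s) be the probability of absorption at state 2 starting from transient state s. Then h(state 2) = 1 and h(state 4) = 0. By first-step analysis:
h(state 5) = 0.32·h(state 5) + 0.32·h(state 3) + 0.2·0 + 0.16·1
h(state 3) = 0.24·h(state 5) + 0.28·h(state 3) + 0.24·0 + 0.24·1
Solving: h(state 5) = 0.4651, h(state 3) = 0.4884.
Starting from state 5, the probability is 0.4651.

0.4651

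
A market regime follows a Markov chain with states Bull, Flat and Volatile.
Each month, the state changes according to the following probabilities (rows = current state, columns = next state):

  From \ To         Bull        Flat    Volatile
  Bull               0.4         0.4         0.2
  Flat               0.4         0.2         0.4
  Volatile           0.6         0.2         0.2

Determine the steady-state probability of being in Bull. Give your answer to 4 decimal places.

0.4516

Let the stationary distribution be π with π = πP and π_1 + π_2 + π_3 = 1.
π_1 = 0.4·π_1 + 0.4·π_2 + 0.6·π_3
π_2 = 0.4·π_1 + 0.2·π_2 + 0.2·π_3
Solving with the normalization constraint gives π = (0.4516, 0.2903, 0.2581).
So the stationary probability of Bull is 0.4516.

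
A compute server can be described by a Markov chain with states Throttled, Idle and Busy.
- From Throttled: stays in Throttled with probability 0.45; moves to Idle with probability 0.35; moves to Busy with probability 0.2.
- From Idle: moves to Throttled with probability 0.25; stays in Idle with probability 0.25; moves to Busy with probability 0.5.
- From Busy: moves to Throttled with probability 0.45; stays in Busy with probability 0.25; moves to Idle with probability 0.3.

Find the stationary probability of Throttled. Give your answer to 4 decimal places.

0.3892

Let the stationary distribution be π with π = πP and π_1 + π_2 + π_3 = 1.
π_1 = 0.45·π_1 + 0.25·π_2 + 0.45·π_3
π_2 = 0.35·π_1 + 0.25·π_2 + 0.3·π_3
Solving with the normalization constraint gives π = (0.3892, 0.3042, 0.3066).
So the stationary probability of Throttled is 0.3892.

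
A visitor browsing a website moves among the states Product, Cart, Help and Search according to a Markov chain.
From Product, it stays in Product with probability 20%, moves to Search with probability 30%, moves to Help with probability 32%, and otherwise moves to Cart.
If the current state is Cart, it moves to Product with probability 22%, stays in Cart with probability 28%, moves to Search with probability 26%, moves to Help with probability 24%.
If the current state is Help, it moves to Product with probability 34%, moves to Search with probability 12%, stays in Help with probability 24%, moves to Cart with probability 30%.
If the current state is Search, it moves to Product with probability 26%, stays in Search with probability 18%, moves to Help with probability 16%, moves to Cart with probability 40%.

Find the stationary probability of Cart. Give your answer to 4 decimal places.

0.2858

Let the stationary distribution be π with π = πP and π_1 + π_2 + π_3 + π_4 = 1.
π_1 = 0.2·π_1 + 0.22·π_2 + 0.34·π_3 + 0.26·π_4
π_2 = 0.18·π_1 + 0.28·π_2 + 0.3·π_3 + 0.4·π_4
π_3 = 0.32·π_1 + 0.24·π_2 + 0.24·π_3 + 0.16·π_4
Solving with the normalization constraint gives π = (0.2528, 0.2858, 0.2427, 0.2186).
So the stationary probability of Cart is 0.2858.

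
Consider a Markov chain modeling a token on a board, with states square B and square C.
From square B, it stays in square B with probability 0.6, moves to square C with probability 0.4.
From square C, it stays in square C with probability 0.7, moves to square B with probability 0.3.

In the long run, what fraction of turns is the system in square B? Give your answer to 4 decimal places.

Let the stationary distribution be π with π = πP and π_1 + π_2 = 1.
π_1 = 0.6·π_1 + 0.3·π_2
Solving with the normalization constraint gives π = (0.4286, 0.5714).
So the stationary probability of square B is 0.4286.

0.4286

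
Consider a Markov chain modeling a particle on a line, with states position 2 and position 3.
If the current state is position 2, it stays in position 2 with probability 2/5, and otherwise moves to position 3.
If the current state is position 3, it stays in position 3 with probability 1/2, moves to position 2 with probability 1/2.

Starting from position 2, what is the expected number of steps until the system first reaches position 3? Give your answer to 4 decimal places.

1.6667

Let t(s) be the expected number of steps to first reach position 3 from state s, with t(position 3) = 0. Conditioning on the first step:
t(position 2) = 1 + 0.4·t(position 2)
Solving: t(position 2) = 1.6667.
Expected steps from position 2 to position 3: 1.6667.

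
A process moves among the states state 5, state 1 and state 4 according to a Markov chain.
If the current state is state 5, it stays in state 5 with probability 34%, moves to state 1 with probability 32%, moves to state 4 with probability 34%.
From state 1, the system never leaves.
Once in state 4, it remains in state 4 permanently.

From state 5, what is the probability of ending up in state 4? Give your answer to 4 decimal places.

0.5152

Let h(s) be the probability of absorption at state 4 starting from transient state s. Then h(state 4) = 1 and h(state 1) = 0. By first-step analysis:
h(state 5) = 0.34·h(state 5) + 0.32·0 + 0.34·1
Solving: h(state 5) = 0.5152.
Starting from state 5, the probability is 0.5152.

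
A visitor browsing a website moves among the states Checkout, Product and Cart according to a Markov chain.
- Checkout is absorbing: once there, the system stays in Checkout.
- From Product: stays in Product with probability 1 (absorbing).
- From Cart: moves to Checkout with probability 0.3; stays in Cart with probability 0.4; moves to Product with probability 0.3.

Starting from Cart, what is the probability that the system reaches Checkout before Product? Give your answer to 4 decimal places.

Let h(s) be the probability of absorption at Checkout starting from transient state s. Then h(Checkout) = 1 and h(Product) = 0. By first-step analysis:
h(Cart) = 0.3·1 + 0.3·0 + 0.4·h(Cart)
Solving: h(Cart) = 0.5000.
Starting from Cart, the probability is 0.5000.

0.5000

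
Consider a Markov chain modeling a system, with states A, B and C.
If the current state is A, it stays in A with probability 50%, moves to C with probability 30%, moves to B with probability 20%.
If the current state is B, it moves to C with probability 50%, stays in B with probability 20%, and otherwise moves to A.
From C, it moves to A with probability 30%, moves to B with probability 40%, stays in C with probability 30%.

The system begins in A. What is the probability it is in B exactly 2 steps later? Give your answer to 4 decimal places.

Sum over the intermediate state after 1 step:
P = P(A→A)·P(A→B) + P(A→B)·P(B→B) + P(A→C)·P(C→B)
  = 0.5×0.2 + 0.2×0.2 + 0.3×0.4
  = 0.1000 + 0.0400 + 0.1200 = 0.2600

0.2600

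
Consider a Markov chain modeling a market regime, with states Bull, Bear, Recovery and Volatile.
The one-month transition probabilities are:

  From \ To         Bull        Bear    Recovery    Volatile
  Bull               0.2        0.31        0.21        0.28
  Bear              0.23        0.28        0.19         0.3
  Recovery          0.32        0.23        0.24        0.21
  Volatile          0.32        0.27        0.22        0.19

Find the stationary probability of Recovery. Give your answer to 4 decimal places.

Let the stationary distribution be π with π = πP and π_1 + π_2 + π_3 + π_4 = 1.
π_1 = 0.2·π_1 + 0.23·π_2 + 0.32·π_3 + 0.32·π_4
π_2 = 0.31·π_1 + 0.28·π_2 + 0.23·π_3 + 0.27·π_4
π_3 = 0.21·π_1 + 0.19·π_2 + 0.24·π_3 + 0.22·π_4
Solving with the normalization constraint gives π = (0.2636, 0.2748, 0.2134, 0.2482).
So the stationary probability of Recovery is 0.2134.

0.2134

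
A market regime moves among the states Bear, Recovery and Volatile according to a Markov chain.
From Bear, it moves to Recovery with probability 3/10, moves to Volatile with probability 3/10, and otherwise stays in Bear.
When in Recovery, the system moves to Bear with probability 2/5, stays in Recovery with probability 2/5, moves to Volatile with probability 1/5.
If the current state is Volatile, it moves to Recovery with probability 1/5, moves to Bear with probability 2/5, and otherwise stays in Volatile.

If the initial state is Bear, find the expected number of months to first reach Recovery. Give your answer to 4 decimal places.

3.7500

Let t(s) be the expected number of months to first reach Recovery from state s, with t(Recovery) = 0. Conditioning on the first month:
t(Bear) = 1 + 0.4·t(Bear) + 0.3·t(Volatile)
t(Volatile) = 1 + 0.4·t(Bear) + 0.4·t(Volatile)
Solving: t(Bear) = 3.7500, t(Volatile) = 4.1667.
Expected months from Bear to Recovery: 3.7500.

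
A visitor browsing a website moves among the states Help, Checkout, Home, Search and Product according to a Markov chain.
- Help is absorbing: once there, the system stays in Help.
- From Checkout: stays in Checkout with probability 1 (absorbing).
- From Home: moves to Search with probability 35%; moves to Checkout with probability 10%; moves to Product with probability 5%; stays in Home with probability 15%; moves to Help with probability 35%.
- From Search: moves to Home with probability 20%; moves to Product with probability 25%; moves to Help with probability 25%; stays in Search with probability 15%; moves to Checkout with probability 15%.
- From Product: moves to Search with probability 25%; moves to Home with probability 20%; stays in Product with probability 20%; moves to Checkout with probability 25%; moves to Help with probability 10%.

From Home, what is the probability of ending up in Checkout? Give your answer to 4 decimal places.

Let h(s) be the probability of absorption at Checkout starting from transient state s. Then h(Checkout) = 1 and h(Help) = 0. By first-step analysis:
h(Home) = 0.35·0 + 0.1·1 + 0.15·h(Home) + 0.35·h(Search) + 0.05·h(Product)
h(Search) = 0.25·0 + 0.15·1 + 0.2·h(Home) + 0.15·h(Search) + 0.25·h(Product)
h(Product) = 0.1·0 + 0.25·1 + 0.2·h(Home) + 0.25·h(Search) + 0.2·h(Product)
Solving: h(Home) = 0.3137, h(Search) = 0.4022, h(Product) = 0.5166.
Starting from Home, the probability is 0.3137.

0.3137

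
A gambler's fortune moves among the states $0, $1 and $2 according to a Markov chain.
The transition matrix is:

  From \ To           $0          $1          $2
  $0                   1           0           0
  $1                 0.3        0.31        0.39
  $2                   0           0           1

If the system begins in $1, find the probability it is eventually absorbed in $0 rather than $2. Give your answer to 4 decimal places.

Let h(s) be the probability of absorption at $0 starting from transient state s. Then h($0) = 1 and h($2) = 0. By first-step analysis:
h($1) = 0.3·1 + 0.31·h($1) + 0.39·0
Solving: h($1) = 0.4348.
Starting from $1, the probability is 0.4348.

0.4348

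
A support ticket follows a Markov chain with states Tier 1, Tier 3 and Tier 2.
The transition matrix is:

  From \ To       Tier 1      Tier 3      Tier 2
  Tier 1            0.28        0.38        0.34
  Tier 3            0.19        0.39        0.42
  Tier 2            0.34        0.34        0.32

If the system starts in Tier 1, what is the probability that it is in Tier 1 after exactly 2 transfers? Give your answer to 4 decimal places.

Sum over the intermediate state after 1 transfer:
P = P(Tier 1→Tier 1)·P(Tier 1→Tier 1) + P(Tier 1→Tier 3)·P(Tier 3→Tier 1) + P(Tier 1→Tier 2)·P(Tier 2→Tier 1)
  = 0.28×0.28 + 0.38×0.19 + 0.34×0.34
  = 0.0784 + 0.0722 + 0.1156 = 0.2662

0.2662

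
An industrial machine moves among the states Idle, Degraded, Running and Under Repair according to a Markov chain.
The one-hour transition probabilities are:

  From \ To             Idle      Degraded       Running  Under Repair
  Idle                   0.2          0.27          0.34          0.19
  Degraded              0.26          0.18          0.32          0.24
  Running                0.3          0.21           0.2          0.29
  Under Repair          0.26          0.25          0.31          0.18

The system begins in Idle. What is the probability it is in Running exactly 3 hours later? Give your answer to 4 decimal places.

0.2891

Propagate the distribution vector 3 hours from Idle.
After 0 hours: (1.0000, 0.0000, 0.0000, 0.0000)
After 1 hour: (0.2000, 0.2700, 0.3400, 0.1900)
After 2 hours: (0.2616, 0.2215, 0.2813, 0.2356)
After 3 hours: (0.2556, 0.2285, 0.2891, 0.2268)
P(in Running after 3 hours) = 0.2891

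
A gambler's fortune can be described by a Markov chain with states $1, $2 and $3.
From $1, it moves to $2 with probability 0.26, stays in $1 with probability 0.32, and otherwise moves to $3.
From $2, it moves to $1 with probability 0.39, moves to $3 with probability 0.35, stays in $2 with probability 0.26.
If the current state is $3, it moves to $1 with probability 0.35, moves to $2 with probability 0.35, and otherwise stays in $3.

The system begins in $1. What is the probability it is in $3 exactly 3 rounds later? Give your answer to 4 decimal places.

Propagate the distribution vector 3 rounds from $1.
After 0 rounds: (1.0000, 0.0000, 0.0000)
After 1 round: (0.3200, 0.2600, 0.4200)
After 2 rounds: (0.3508, 0.2978, 0.3514)
After 3 rounds: (0.3514, 0.2916, 0.3570)
P(in $3 after 3 rounds) = 0.3570

0.3570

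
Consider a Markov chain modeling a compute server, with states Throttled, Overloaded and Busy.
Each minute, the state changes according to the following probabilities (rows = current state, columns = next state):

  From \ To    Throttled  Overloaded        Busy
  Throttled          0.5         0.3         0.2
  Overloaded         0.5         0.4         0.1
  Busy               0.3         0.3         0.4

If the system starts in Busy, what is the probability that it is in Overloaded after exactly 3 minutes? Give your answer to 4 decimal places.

0.3330

Propagate the distribution vector 3 minutes from Busy.
After 0 minutes: (0.0000, 0.0000, 1.0000)
After 1 minute: (0.3000, 0.3000, 0.4000)
After 2 minutes: (0.4200, 0.3300, 0.2500)
After 3 minutes: (0.4500, 0.3330, 0.2170)
P(in Overloaded after 3 minutes) = 0.3330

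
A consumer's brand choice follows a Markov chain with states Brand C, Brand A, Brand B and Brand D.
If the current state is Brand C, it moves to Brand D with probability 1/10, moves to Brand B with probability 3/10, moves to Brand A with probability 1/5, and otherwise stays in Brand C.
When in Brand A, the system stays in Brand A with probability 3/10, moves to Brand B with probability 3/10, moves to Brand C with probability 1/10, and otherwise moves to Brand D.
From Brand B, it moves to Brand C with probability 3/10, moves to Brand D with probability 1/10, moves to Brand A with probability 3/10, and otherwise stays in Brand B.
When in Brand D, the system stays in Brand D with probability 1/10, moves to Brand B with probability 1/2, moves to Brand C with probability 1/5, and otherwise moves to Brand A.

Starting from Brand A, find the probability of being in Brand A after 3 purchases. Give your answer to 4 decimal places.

0.2620

Propagate the distribution vector 3 purchases from Brand A.
After 0 purchases: (0.0000, 1.0000, 0.0000, 0.0000)
After 1 purchase: (0.1000, 0.3000, 0.3000, 0.3000)
After 2 purchases: (0.2200, 0.2600, 0.3600, 0.1600)
After 3 purchases: (0.2540, 0.2620, 0.3320, 0.1520)
P(in Brand A after 3 purchases) = 0.2620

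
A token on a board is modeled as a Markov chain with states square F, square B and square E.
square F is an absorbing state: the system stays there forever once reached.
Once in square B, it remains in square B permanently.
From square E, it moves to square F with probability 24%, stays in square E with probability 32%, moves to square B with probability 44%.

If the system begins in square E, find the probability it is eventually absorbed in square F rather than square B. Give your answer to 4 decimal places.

0.3529

Let h(s) be the probability of absorption at square F starting from transient state s. Then h(square F) = 1 and h(square B) = 0. By first-step analysis:
h(square E) = 0.24·1 + 0.44·0 + 0.32·h(square E)
Solving: h(square E) = 0.3529.
Starting from square E, the probability is 0.3529.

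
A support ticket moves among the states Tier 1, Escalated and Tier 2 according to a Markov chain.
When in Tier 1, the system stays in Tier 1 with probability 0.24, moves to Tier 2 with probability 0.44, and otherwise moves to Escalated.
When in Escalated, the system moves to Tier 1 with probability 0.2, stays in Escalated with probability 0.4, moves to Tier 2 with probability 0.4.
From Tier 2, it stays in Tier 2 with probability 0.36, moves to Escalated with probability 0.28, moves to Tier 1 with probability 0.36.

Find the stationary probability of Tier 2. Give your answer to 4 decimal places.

Let the stationary distribution be π with π = πP and π_1 + π_2 + π_3 = 1.
π_1 = 0.24·π_1 + 0.2·π_2 + 0.36·π_3
π_2 = 0.32·π_1 + 0.4·π_2 + 0.28·π_3
Solving with the normalization constraint gives π = (0.2742, 0.3306, 0.3952).
So the stationary probability of Tier 2 is 0.3952.

0.3952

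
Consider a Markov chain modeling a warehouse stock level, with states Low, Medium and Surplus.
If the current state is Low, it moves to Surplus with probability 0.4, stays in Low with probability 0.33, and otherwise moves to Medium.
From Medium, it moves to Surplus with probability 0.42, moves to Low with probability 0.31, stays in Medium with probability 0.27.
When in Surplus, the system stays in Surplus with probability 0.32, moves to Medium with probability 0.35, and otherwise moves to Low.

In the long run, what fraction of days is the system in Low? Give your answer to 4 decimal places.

Let the stationary distribution be π with π = πP and π_1 + π_2 + π_3 = 1.
π_1 = 0.33·π_1 + 0.31·π_2 + 0.33·π_3
π_2 = 0.27·π_1 + 0.27·π_2 + 0.35·π_3
Solving with the normalization constraint gives π = (0.3240, 0.3001, 0.3759).
So the stationary probability of Low is 0.3240.

0.3240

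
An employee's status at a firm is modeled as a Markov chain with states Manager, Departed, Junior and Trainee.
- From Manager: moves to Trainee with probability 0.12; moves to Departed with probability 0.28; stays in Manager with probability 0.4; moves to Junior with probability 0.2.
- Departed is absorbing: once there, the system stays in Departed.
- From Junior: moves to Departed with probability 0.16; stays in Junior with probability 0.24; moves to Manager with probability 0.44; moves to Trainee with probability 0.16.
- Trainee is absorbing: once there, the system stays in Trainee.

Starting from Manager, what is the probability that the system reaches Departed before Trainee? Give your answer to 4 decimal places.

Let h(s) be the probability of absorption at Departed starting from transient state s. Then h(Departed) = 1 and h(Trainee) = 0. By first-step analysis:
h(Manager) = 0.4·h(Manager) + 0.28·1 + 0.2·h(Junior) + 0.12·0
h(Junior) = 0.44·h(Manager) + 0.16·1 + 0.24·h(Junior) + 0.16·0
Solving: h(Manager) = 0.6652, h(Junior) = 0.5957.
Starting from Manager, the probability is 0.6652.

0.6652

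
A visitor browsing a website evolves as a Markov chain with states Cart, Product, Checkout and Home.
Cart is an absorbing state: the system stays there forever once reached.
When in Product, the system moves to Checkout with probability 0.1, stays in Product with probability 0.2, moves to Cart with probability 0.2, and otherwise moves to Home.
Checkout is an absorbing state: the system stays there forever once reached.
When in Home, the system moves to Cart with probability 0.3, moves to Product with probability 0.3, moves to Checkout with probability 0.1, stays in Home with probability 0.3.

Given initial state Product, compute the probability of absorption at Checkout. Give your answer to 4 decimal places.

0.2927

Let h(s) be the probability of absorption at Checkout starting from transient state s. Then h(Checkout) = 1 and h(Cart) = 0. By first-step analysis:
h(Product) = 0.2·0 + 0.2·h(Product) + 0.1·1 + 0.5·h(Home)
h(Home) = 0.3·0 + 0.3·h(Product) + 0.1·1 + 0.3·h(Home)
Solving: h(Product) = 0.2927, h(Home) = 0.2683.
Starting from Product, the probability is 0.2927.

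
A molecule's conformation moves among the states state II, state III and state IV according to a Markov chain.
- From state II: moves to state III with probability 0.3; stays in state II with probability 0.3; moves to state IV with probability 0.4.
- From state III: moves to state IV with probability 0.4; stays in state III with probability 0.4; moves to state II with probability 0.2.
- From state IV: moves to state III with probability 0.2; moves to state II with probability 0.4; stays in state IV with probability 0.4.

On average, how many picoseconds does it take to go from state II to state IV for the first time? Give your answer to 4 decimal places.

2.5000

Let t(s) be the expected number of picoseconds to first reach state IV from state s, with t(state IV) = 0. Conditioning on the first picosecond:
t(state II) = 1 + 0.3·t(state II) + 0.3·t(state III)
t(state III) = 1 + 0.2·t(state II) + 0.4·t(state III)
Solving: t(state II) = 2.5000, t(state III) = 2.5000.
Expected picoseconds from state II to state IV: 2.5000.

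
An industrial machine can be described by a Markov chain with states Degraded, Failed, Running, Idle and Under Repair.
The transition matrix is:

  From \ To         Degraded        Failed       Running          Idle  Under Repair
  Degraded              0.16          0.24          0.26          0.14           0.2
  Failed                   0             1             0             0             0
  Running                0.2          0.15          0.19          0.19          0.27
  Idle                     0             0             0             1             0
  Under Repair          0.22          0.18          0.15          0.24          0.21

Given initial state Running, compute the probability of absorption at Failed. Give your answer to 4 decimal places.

0.4765

Let h(s) be the probability of absorption at Failed starting from transient state s. Then h(Failed) = 1 and h(Idle) = 0. By first-step analysis:
h(Degraded) = 0.16·h(Degraded) + 0.24·1 + 0.26·h(Running) + 0.14·0 + 0.2·h(Under Repair)
h(Running) = 0.2·h(Degraded) + 0.15·1 + 0.19·h(Running) + 0.19·0 + 0.27·h(Under Repair)
h(Under Repair) = 0.22·h(Degraded) + 0.18·1 + 0.15·h(Running) + 0.24·0 + 0.21·h(Under Repair)
Solving: h(Degraded) = 0.5451, h(Running) = 0.4765, h(Under Repair) = 0.4701.
Starting from Running, the probability is 0.4765.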